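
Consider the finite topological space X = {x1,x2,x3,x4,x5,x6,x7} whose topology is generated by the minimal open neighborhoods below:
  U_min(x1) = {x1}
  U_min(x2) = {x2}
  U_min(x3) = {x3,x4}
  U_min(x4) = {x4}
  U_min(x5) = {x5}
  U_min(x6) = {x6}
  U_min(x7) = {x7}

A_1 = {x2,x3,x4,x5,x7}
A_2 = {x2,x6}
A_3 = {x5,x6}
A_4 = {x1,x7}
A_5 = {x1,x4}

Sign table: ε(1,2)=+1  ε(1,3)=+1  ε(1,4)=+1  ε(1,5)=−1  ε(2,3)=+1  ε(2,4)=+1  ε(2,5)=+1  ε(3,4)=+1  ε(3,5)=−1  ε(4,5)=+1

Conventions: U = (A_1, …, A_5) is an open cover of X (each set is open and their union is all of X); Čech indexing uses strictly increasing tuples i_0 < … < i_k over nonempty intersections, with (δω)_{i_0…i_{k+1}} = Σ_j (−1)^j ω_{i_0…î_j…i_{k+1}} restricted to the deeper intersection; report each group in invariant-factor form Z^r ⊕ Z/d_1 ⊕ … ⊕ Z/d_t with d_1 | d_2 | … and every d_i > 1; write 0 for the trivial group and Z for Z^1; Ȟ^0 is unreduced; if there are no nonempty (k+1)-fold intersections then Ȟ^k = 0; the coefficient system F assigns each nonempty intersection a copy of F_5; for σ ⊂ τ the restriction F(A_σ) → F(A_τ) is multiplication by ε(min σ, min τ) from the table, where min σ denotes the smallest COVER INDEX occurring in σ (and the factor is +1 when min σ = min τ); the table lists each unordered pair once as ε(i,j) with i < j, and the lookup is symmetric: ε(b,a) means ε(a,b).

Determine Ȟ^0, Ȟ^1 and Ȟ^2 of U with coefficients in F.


Ȟ^0 ≅ 0,  Ȟ^1 ≅ Z/5,  Ȟ^2 ≅ 0

nonempty intersections:
  A12={x2} A13={x5} A14={x7} A15={x4} A23={x6} A45={x1}
C dims 5,6; δ0: rk_F5 5
Ȟ^0: (5−5)−0=0 ⇒ 0
Ȟ^1: (6−0)−5=1 ⇒ Z/5
Ȟ^2: (0−0)−0=0 ⇒ 0


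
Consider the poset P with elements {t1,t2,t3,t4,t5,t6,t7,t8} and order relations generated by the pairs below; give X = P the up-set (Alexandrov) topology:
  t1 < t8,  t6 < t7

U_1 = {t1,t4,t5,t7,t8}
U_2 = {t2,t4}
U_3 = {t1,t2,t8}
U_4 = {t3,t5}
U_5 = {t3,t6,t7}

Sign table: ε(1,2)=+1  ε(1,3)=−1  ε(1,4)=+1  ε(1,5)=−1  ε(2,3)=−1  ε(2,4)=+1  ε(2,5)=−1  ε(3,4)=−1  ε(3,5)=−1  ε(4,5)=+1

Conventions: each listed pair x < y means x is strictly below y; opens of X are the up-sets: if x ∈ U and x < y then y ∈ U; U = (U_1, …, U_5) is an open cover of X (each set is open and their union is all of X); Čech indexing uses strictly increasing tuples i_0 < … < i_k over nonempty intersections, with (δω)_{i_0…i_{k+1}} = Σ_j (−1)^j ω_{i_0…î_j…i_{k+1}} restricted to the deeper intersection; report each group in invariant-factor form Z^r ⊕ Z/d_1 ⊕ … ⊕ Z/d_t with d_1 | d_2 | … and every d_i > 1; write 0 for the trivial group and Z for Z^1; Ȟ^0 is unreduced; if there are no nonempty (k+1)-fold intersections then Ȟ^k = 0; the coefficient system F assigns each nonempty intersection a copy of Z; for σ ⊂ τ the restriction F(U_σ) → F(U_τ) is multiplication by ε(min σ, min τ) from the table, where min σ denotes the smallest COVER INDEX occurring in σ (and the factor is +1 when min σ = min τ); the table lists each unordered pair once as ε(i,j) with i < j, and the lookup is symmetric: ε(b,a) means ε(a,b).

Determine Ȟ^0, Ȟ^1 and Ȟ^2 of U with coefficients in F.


nerve simplices:
  U12={t4} U13={t1,t8} U14={t5} U15={t7} U23={t2} U45={t3}
C dims 5,6; δ0: rk 5, SNF 1^4·2
degree 0: 5−5−0 = 0 → Ȟ^0 ≅ 0
degree 1: 6−0−5 = 1 plus torsion [2] → Ȟ^1 ≅ Z ⊕ Z/2
degree 2: 0−0−0 = 0 → Ȟ^2 ≅ 0

Ȟ^0 = 0, Ȟ^1 = Z ⊕ Z/2, Ȟ^2 = 0


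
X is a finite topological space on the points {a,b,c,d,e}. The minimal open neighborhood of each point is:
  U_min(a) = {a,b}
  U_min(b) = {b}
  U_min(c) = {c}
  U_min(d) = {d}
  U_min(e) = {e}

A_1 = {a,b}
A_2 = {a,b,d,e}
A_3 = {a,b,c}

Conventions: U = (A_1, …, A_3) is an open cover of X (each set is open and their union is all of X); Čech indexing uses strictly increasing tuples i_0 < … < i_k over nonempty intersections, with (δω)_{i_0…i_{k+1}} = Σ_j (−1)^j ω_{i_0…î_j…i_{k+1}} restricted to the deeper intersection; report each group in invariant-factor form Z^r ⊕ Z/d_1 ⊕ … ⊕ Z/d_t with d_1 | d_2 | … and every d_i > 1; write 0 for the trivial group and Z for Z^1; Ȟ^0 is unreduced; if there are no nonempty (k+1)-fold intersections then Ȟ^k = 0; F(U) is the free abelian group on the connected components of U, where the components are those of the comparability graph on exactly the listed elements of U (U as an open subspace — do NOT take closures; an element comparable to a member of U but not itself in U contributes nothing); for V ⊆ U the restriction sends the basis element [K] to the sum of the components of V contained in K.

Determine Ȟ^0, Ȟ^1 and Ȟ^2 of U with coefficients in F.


Ȟ^0 = Z^4,  Ȟ^1 = 0,  Ȟ^2 = 0

nonempty intersections:
  A12={a,b} A13={a,b} A23={a,b}
  A123={a,b}
components per intersection:
  A1: {a,b}
  A2: {a,b} {d} {e}
  A3: {a,b} {c}
  A12: {a,b}
  A13: {a,b}
  A23: {a,b}
  A123: {a,b}
C dims 6,3,1; δ0: rk 2, SNF 1^2; δ1: rk 1, SNF 1^1
Ȟ^0: (6−2)−0=4 ⇒ Z^4
Ȟ^1: (3−1)−2=0 ⇒ 0
Ȟ^2: (1−0)−1=0 ⇒ 0


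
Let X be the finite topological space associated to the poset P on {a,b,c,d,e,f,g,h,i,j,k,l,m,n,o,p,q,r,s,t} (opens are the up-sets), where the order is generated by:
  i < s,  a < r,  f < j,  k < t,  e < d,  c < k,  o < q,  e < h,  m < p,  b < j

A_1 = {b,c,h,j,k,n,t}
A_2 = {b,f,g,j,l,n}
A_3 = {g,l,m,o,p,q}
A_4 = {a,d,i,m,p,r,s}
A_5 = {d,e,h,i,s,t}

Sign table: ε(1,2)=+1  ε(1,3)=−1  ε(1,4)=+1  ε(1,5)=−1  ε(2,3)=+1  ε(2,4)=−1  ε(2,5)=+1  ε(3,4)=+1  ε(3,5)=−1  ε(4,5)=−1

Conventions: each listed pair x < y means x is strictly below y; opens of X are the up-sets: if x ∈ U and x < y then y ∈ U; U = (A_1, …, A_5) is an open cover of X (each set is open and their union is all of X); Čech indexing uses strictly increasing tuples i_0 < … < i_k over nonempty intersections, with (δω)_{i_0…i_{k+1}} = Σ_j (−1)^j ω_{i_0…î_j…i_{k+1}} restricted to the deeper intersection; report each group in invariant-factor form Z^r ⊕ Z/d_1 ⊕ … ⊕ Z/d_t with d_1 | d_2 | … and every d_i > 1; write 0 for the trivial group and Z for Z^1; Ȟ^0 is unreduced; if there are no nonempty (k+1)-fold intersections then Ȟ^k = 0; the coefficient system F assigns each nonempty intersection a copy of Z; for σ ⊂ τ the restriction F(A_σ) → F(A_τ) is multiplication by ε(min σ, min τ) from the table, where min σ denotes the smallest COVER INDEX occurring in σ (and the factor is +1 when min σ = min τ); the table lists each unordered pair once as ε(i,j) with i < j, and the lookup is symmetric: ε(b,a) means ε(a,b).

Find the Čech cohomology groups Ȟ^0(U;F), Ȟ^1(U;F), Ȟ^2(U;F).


Ȟ^0(U;F) ≅ Z; Ȟ^1(U;F) ≅ Z; Ȟ^2(U;F) ≅ 0

nerve of the cover:
  A12={b,j,n} A15={h,t} A23={g,l} A34={m,p} A45={d,i,s}
C dims 5,5; δ0: rk 4, SNF 1^4
Ȟ^0 = (5 − 4) − 0 = 1, so Ȟ^0 ≅ Z
Ȟ^1 = (5 − 0) − 4 = 1, so Ȟ^1 ≅ Z
Ȟ^2 = (0 − 0) − 0 = 0, so Ȟ^2 ≅ 0


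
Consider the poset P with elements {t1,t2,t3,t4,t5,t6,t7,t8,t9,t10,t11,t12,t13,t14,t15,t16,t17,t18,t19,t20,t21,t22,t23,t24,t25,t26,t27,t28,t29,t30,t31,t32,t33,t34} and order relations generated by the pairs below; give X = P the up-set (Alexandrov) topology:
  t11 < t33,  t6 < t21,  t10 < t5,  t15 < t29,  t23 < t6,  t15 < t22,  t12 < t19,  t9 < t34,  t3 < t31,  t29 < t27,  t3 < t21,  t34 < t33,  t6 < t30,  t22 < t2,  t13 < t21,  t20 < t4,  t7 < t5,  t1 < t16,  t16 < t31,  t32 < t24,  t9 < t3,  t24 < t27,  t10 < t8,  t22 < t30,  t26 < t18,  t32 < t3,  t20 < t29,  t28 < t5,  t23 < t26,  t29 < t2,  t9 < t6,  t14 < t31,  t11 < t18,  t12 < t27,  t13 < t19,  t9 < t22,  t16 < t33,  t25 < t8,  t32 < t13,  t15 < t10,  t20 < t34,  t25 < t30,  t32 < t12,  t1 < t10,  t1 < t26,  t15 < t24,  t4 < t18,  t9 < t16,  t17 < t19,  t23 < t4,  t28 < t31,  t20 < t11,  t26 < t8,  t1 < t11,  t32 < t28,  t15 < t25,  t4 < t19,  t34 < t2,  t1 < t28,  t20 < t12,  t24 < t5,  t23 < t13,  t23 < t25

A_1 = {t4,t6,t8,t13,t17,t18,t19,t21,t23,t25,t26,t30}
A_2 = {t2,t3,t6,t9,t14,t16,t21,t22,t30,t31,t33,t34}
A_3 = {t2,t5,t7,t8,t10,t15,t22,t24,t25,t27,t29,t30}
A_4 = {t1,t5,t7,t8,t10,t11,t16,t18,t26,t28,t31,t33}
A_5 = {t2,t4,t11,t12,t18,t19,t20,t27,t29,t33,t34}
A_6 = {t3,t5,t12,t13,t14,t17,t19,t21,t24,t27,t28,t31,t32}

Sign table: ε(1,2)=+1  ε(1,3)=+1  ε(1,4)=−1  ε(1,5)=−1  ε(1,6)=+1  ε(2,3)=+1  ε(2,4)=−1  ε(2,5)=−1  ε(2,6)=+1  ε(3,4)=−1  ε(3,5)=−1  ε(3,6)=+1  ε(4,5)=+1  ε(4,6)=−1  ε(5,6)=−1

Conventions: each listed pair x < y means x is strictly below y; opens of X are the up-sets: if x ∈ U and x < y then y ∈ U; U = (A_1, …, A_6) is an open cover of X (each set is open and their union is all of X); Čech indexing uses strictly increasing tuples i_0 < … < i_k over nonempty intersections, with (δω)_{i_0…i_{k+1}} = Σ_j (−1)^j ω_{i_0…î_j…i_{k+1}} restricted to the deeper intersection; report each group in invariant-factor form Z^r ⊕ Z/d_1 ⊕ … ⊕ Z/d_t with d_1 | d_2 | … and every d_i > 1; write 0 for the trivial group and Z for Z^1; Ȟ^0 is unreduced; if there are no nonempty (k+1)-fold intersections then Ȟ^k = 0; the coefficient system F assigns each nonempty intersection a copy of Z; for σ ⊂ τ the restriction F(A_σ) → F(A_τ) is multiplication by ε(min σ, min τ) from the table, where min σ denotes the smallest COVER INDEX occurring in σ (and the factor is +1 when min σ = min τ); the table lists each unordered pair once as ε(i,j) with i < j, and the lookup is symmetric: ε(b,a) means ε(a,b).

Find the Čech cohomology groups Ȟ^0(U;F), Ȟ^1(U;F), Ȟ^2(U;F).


Ȟ^0 = Z,  Ȟ^1 = 0,  Ȟ^2 = Z/2

intersection data:
  A12={t6,t21,t30} A13={t8,t25,t30} A14={t8,t18,t26} A15={t4,t18,t19} A16={t13,t17,t19,t21} A23={t2,t22,t30} A24={t16,t31,t33} A25={t2,t33,t34} A26={t3,t14,t21,t31} A34={t5,t7,t8,t10} A35={t2,t27,t29} A36={t5,t24,t27} A45={t11,t18,t33} A46={t5,t28,t31} A56={t12,t19,t27}
  A123={t30} A126={t21} A134={t8} A145={t18} A156={t19} A235={t2} A245={t33} A246={t31} A346={t5} A356={t27}
C dims 6,15,10; δ0: rk 5, SNF 1^5; δ1: rk 10, SNF 1^9·2
Ȟ^0 = (6 − 5) − 0 = 1, so Ȟ^0 ≅ Z
Ȟ^1 = (15 − 10) − 5 = 0, so Ȟ^1 ≅ 0
Ȟ^2 = (10 − 0) − 10 = 0 plus torsion [2], so Ȟ^2 ≅ Z/2


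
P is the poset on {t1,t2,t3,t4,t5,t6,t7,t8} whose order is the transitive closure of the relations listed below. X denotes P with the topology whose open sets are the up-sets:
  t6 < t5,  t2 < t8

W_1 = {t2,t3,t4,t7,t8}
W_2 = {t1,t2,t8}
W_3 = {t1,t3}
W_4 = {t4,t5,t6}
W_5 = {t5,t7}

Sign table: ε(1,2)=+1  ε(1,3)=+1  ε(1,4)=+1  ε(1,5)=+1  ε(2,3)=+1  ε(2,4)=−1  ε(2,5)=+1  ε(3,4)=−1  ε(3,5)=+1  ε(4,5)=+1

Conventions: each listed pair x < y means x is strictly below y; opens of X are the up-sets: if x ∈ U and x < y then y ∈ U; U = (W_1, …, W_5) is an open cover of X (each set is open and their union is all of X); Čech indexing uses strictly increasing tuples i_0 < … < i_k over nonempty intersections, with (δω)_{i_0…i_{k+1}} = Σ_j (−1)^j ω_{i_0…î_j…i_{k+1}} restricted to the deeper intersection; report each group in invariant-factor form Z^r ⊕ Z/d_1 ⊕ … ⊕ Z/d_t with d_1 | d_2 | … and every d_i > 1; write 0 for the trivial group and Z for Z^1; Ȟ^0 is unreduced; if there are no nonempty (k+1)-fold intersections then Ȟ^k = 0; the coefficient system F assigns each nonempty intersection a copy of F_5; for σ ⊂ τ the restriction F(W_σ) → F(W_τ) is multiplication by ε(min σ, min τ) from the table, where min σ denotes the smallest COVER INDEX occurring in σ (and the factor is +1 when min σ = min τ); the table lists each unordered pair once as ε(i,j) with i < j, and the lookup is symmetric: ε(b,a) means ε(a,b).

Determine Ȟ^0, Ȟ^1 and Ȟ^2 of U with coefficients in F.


cover nerve:
  W12={t2,t8} W13={t3} W14={t4} W15={t7} W23={t1} W45={t5}
C dims 5,6; δ0: rk_F5 4
Ȟ^0: (5−4)−0=1 ⇒ Z/5
Ȟ^1: (6−0)−4=2 ⇒ Z/5 ⊕ Z/5
Ȟ^2: (0−0)−0=0 ⇒ 0

Ȟ^0(U;F) ≅ Z/5; Ȟ^1(U;F) ≅ Z/5 ⊕ Z/5; Ȟ^2(U;F) ≅ 0


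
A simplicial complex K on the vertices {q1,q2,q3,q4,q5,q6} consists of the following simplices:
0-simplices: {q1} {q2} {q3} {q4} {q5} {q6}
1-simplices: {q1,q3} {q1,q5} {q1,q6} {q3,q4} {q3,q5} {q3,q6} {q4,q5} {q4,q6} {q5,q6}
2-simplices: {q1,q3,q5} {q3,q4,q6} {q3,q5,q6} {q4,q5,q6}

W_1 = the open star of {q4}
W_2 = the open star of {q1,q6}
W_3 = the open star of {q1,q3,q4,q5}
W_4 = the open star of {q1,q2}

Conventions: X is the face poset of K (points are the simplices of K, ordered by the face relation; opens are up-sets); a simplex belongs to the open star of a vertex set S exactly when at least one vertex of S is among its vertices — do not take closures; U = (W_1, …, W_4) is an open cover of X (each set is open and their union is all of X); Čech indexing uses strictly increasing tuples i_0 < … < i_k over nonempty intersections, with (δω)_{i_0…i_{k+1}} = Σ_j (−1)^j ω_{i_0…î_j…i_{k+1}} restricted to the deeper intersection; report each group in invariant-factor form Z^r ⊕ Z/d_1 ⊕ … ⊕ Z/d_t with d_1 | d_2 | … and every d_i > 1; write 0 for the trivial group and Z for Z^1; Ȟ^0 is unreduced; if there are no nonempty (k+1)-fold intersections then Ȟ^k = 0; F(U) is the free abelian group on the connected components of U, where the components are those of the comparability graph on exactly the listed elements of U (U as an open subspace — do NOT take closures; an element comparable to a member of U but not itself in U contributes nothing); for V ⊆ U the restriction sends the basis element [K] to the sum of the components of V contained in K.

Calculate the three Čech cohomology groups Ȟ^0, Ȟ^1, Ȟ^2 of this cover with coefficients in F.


nerve simplices:
  W1={{q4},{q3,q4},{q4,q5},{q4,q6},{q3,q4,q6},{q4,q5,q6}} W2={{q1},{q6},{q1,q3},{q1,q5},{q1,q6},{q3,q6},{q4,q6},{q5,q6},{q1,q3,q5},{q3,q4,q6},{q3,q5,q6},{q4,q5,q6}} W3={{q1},{q3},{q4},{q5},{q1,q3},{q1,q5},{q1,q6},{q3,q4},{q3,q5},{q3,q6},{q4,q5},{q4,q6},{q5,q6},{q1,q3,q5},{q3,q4,q6},{q3,q5,q6},{q4,q5,q6}} W4={{q1},{q2},{q1,q3},{q1,q5},{q1,q6},{q1,q3,q5}}
  W12={{q4,q6},{q3,q4,q6},{q4,q5,q6}} W13={{q4},{q3,q4},{q4,q5},{q4,q6},{q3,q4,q6},{q4,q5,q6}} W23={{q1},{q1,q3},{q1,q5},{q1,q6},{q3,q6},{q4,q6},{q5,q6},{q1,q3,q5},{q3,q4,q6},{q3,q5,q6},{q4,q5,q6}} W24={{q1},{q1,q3},{q1,q5},{q1,q6},{q1,q3,q5}} W34={{q1},{q1,q3},{q1,q5},{q1,q6},{q1,q3,q5}}
  W123={{q4,q6},{q3,q4,q6},{q4,q5,q6}} W234={{q1},{q1,q3},{q1,q5},{q1,q6},{q1,q3,q5}}
components per intersection:
  W1: {{q4},{q3,q4},{q4,q5},{q4,q6},{q3,q4,q6},{q4,q5,q6}}
  W2: {{q1},{q6},{q1,q3},{q1,q5},{q1,q6},{q3,q6},{q4,q6},{q5,q6},{q1,q3,q5},{q3,q4,q6},{q3,q5,q6},{q4,q5,q6}}
  W3: {{q1},{q3},{q4},{q5},{q1,q3},{q1,q5},{q1,q6},{q3,q4},{q3,q5},{q3,q6},{q4,q5},{q4,q6},{q5,q6},{q1,q3,q5},{q3,q4,q6},{q3,q5,q6},{q4,q5,q6}}
  W4: {{q1},{q1,q3},{q1,q5},{q1,q6},{q1,q3,q5}} {{q2}}
  W12: {{q4,q6},{q3,q4,q6},{q4,q5,q6}}
  W13: {{q4},{q3,q4},{q4,q5},{q4,q6},{q3,q4,q6},{q4,q5,q6}}
  W23: {{q1},{q1,q3},{q1,q5},{q1,q6},{q1,q3,q5}} {{q3,q6},{q4,q6},{q5,q6},{q3,q4,q6},{q3,q5,q6},{q4,q5,q6}}
  W24: {{q1},{q1,q3},{q1,q5},{q1,q6},{q1,q3,q5}}
  W34: {{q1},{q1,q3},{q1,q5},{q1,q6},{q1,q3,q5}}
  W123: {{q4,q6},{q3,q4,q6},{q4,q5,q6}}
  W234: {{q1},{q1,q3},{q1,q5},{q1,q6},{q1,q3,q5}}
C dims 5,6,2; δ0: rk 3, SNF 1^3; δ1: rk 2, SNF 1^2
degree 0: 5−3−0 = 2 → Ȟ^0 ≅ Z^2
degree 1: 6−2−3 = 1 → Ȟ^1 ≅ Z
degree 2: 2−0−2 = 0 → Ȟ^2 ≅ 0

Ȟ^0 ≅ Z^2,  Ȟ^1 ≅ Z,  Ȟ^2 ≅ 0


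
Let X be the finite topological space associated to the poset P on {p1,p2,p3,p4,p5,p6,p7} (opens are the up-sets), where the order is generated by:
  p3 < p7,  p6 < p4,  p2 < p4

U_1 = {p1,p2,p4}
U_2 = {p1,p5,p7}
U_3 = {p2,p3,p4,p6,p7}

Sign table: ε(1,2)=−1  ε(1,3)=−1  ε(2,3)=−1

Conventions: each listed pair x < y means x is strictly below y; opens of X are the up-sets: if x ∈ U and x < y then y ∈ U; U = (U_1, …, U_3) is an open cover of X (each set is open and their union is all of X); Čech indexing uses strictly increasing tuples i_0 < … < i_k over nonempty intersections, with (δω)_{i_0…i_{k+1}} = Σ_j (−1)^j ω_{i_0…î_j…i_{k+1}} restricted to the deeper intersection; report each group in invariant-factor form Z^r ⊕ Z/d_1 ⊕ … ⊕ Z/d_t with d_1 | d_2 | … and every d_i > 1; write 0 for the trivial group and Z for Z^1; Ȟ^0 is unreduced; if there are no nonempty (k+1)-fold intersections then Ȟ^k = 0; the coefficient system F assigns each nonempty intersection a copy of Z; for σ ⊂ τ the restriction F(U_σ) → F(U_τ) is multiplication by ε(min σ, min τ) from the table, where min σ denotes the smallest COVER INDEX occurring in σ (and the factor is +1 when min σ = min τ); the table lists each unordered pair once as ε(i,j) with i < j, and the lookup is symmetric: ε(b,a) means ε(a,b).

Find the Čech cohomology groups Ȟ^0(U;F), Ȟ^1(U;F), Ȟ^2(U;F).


nerve of the cover:
  U12={p1} U13={p2,p4} U23={p7}
C dims 3,3; δ0: rk 3, SNF 1^2·2
Ȟ^0 = (3 − 3) − 0 = 0, so Ȟ^0 ≅ 0
Ȟ^1 = (3 − 0) − 3 = 0 plus torsion [2], so Ȟ^1 ≅ Z/2
Ȟ^2 = (0 − 0) − 0 = 0, so Ȟ^2 ≅ 0

Ȟ^0 = 0, Ȟ^1 = Z/2, Ȟ^2 = 0


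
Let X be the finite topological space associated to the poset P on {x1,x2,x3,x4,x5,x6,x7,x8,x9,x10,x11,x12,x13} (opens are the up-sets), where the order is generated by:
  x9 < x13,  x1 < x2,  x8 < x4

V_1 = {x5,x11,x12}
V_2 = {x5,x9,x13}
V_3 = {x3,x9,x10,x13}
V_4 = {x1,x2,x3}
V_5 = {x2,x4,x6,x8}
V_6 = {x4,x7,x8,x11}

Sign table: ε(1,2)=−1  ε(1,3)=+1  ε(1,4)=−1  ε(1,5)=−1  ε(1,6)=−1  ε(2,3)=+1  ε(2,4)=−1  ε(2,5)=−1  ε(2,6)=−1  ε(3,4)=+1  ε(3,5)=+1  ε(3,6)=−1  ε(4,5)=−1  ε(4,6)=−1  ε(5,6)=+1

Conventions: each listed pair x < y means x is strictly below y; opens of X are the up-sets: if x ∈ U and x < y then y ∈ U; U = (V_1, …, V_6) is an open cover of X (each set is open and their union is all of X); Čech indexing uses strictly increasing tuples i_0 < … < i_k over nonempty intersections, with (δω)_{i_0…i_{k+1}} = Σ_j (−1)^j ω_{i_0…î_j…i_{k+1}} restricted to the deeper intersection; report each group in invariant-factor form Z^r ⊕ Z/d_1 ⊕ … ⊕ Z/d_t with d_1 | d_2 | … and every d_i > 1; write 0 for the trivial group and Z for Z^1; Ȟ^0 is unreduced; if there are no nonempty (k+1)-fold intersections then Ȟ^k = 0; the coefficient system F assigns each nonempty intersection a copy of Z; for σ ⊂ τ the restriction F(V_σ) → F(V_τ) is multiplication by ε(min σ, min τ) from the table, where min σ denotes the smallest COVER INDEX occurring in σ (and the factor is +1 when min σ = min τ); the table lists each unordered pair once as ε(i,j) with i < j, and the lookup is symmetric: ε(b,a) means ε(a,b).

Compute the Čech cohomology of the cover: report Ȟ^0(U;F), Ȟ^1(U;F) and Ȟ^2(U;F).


Ȟ^0(U;F) ≅ 0,  Ȟ^1(U;F) ≅ Z/2,  Ȟ^2(U;F) ≅ 0

nonempty overlaps:
  V12={x5} V16={x11} V23={x9,x13} V34={x3} V45={x2} V56={x4,x8}
C dims 6,6; δ0: rk 6, SNF 1^5·2
degree 0: 6−6−0 = 0 → Ȟ^0 ≅ 0
degree 1: 6−0−6 = 0 plus torsion [2] → Ȟ^1 ≅ Z/2
degree 2: 0−0−0 = 0 → Ȟ^2 ≅ 0


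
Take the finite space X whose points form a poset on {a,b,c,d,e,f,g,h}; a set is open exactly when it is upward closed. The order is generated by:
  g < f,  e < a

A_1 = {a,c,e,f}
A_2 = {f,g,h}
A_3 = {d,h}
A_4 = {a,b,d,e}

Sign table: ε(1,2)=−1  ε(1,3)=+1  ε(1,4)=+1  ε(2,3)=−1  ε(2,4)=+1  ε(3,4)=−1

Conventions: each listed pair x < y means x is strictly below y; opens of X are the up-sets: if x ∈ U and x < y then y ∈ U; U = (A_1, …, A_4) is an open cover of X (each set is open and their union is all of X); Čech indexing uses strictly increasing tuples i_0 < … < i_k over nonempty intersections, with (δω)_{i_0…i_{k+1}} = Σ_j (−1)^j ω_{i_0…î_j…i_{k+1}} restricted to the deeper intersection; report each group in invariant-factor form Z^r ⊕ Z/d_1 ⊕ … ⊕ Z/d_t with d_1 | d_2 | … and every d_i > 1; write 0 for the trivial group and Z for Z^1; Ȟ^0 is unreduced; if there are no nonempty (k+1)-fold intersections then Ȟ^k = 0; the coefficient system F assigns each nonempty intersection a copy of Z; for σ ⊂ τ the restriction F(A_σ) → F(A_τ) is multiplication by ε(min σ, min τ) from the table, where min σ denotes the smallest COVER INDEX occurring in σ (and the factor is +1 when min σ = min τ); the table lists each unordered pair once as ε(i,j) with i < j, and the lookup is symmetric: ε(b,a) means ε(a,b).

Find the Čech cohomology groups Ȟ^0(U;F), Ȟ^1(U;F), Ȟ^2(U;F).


Ȟ^0 = 0, Ȟ^1 = Z/2 and Ȟ^2 = 0

nonempty overlaps:
  A12={f} A14={a,e} A23={h} A34={d}
C dims 4,4; δ0: rk 4, SNF 1^3·2
degree 0: 4−4−0 = 0 → Ȟ^0 ≅ 0
degree 1: 4−0−4 = 0 plus torsion [2] → Ȟ^1 ≅ Z/2
degree 2: 0−0−0 = 0 → Ȟ^2 ≅ 0


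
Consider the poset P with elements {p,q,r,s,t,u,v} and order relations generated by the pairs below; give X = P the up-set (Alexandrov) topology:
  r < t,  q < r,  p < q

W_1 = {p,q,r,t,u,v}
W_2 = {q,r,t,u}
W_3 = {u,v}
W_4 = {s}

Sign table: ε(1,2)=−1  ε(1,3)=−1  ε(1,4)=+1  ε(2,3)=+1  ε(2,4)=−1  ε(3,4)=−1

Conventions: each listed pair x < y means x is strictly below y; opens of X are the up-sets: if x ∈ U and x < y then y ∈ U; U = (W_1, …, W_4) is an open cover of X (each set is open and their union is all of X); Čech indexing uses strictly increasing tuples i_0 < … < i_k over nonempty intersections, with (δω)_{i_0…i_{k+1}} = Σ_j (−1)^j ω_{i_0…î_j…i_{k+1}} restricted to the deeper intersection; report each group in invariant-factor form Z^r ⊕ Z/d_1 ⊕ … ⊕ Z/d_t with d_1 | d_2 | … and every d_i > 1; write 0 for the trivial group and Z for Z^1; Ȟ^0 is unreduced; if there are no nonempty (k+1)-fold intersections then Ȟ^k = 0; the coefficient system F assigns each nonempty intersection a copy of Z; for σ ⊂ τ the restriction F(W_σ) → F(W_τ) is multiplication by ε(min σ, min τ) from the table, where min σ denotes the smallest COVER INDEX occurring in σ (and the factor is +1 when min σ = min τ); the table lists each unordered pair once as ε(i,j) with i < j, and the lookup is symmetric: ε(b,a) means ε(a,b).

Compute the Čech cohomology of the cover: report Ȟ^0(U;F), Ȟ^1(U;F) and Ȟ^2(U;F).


nonempty overlaps:
  W12={q,r,t,u} W13={u,v} W23={u}
  W123={u}
C dims 4,3,1; δ0: rk 2, SNF 1^2; δ1: rk 1, SNF 1^1
degree 0: 4−2−0 = 2 → Ȟ^0 ≅ Z^2
degree 1: 3−1−2 = 0 → Ȟ^1 ≅ 0
degree 2: 1−0−1 = 0 → Ȟ^2 ≅ 0

Ȟ^0(U;F) ≅ Z^2; Ȟ^1(U;F) ≅ 0; Ȟ^2(U;F) ≅ 0


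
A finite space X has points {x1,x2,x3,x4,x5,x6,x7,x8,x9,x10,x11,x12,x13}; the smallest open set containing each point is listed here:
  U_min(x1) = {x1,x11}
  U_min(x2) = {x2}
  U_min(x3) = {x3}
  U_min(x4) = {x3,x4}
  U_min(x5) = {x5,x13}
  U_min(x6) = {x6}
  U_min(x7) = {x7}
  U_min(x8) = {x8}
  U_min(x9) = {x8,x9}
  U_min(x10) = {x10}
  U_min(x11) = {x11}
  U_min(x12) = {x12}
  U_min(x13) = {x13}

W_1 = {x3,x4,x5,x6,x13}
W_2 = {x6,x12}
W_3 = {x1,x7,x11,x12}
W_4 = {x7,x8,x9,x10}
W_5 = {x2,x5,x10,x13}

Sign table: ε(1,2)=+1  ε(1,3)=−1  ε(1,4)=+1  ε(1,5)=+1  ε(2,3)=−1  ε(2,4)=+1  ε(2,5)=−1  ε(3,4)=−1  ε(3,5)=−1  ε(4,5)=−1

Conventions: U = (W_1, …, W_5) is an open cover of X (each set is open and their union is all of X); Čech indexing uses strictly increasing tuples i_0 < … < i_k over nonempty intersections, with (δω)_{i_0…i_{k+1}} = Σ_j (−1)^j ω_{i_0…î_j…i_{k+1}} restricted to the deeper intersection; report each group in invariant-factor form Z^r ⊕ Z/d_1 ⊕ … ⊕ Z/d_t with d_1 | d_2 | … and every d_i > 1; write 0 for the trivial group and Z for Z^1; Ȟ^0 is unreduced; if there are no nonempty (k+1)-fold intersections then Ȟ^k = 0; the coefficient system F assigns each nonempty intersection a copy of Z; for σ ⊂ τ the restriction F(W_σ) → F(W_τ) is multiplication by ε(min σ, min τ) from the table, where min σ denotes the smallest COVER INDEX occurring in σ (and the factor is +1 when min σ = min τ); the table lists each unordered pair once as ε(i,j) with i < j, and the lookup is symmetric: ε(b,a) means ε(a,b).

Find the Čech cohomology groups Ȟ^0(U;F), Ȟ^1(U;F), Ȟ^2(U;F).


Ȟ^0 = 0, Ȟ^1 = Z/2, Ȟ^2 = 0

intersection data:
  W12={x6} W15={x5,x13} W23={x12} W34={x7} W45={x10}
C dims 5,5; δ0: rk 5, SNF 1^4·2
Ȟ^0 = (5 − 5) − 0 = 0, so Ȟ^0 ≅ 0
Ȟ^1 = (5 − 0) − 5 = 0 plus torsion [2], so Ȟ^1 ≅ Z/2
Ȟ^2 = (0 − 0) − 0 = 0, so Ȟ^2 ≅ 0


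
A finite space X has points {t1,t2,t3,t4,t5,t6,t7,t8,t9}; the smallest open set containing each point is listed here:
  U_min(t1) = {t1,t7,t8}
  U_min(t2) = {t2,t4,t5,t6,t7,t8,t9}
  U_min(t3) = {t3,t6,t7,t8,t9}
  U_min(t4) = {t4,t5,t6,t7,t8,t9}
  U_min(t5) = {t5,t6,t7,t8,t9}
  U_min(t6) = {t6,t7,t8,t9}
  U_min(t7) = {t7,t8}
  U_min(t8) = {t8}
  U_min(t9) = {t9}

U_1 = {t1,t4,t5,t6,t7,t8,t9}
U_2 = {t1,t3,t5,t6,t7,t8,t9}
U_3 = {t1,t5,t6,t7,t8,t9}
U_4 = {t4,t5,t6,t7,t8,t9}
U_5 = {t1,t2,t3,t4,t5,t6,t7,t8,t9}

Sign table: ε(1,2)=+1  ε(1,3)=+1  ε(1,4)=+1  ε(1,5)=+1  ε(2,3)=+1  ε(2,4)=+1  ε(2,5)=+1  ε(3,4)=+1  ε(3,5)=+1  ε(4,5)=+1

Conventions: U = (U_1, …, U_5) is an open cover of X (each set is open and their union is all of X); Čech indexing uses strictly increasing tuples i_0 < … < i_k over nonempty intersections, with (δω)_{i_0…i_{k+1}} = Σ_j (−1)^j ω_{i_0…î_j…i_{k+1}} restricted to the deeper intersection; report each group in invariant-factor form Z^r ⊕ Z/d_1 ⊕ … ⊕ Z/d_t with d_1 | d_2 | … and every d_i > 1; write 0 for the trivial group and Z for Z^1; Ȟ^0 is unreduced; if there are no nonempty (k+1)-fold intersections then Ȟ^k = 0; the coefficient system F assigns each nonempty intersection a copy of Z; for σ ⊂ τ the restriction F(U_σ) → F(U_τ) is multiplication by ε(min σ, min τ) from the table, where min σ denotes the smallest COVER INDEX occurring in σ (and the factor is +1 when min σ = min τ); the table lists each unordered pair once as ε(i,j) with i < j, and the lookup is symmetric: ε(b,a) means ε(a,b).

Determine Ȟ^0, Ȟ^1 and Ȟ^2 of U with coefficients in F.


Ȟ^0 = Z, Ȟ^1 = 0 and Ȟ^2 = 0

nerve of the cover:
  U12={t1,t5,t6,t7,t8,t9} U13={t1,t5,t6,t7,t8,t9} U14={t4,t5,t6,t7,t8,t9} U15={t1,t4,t5,t6,t7,t8,t9} U23={t1,t5,t6,t7,t8,t9} U24={t5,t6,t7,t8,t9} U25={t1,t3,t5,t6,t7,t8,t9} U34={t5,t6,t7,t8,t9} U35={t1,t5,t6,t7,t8,t9} U45={t4,t5,t6,t7,t8,t9}
  U123={t1,t5,t6,t7,t8,t9} U124={t5,t6,t7,t8,t9} U125={t1,t5,t6,t7,t8,t9} U134={t5,t6,t7,t8,t9} U135={t1,t5,t6,t7,t8,t9} U145={t4,t5,t6,t7,t8,t9} U234={t5,t6,t7,t8,t9} U235={t1,t5,t6,t7,t8,t9} U245={t5,t6,t7,t8,t9} U345={t5,t6,t7,t8,t9}
  U1234={t5,t6,t7,t8,t9} U1235={t1,t5,t6,t7,t8,t9} U1245={t5,t6,t7,t8,t9} U1345={t5,t6,t7,t8,t9} U2345={t5,t6,t7,t8,t9}
  U12345={t5,t6,t7,t8,t9}
C dims 5,10,10,5; δ0: rk 4, SNF 1^4; δ1: rk 6, SNF 1^6; δ2: rk 4, SNF 1^4
Ȟ^0 = (5 − 4) − 0 = 1, so Ȟ^0 ≅ Z
Ȟ^1 = (10 − 6) − 4 = 0, so Ȟ^1 ≅ 0
Ȟ^2 = (10 − 4) − 6 = 0, so Ȟ^2 ≅ 0


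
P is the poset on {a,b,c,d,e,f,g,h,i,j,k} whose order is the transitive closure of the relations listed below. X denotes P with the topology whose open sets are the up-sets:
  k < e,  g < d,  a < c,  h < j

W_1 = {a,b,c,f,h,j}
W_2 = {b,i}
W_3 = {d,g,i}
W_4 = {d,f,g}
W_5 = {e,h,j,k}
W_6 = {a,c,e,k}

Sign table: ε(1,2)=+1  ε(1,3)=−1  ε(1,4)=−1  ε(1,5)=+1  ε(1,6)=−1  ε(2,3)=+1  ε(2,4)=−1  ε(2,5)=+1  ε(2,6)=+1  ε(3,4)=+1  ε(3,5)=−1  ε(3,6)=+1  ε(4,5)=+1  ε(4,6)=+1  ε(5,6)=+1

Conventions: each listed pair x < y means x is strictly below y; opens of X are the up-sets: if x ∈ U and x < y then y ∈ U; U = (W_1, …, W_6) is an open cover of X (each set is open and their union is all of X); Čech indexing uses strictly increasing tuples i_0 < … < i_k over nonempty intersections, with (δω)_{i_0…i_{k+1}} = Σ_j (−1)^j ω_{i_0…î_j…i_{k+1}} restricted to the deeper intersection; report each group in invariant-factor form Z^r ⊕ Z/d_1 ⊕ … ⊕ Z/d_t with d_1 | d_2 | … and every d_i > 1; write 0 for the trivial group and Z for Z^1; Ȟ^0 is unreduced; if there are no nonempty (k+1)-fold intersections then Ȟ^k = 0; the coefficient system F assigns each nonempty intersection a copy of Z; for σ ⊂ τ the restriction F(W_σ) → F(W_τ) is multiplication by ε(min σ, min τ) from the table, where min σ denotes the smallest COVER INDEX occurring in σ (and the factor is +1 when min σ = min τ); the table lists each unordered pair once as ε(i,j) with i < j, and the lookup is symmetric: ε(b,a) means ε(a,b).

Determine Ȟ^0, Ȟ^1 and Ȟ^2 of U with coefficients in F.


nonempty intersections:
  W12={b} W14={f} W15={h,j} W16={a,c} W23={i} W34={d,g} W56={e,k}
C dims 6,7; δ0: rk 6, SNF 1^5·2
Ȟ^0: (6−6)−0=0 ⇒ 0
Ȟ^1: (7−0)−6=1 plus torsion [2] ⇒ Z ⊕ Z/2
Ȟ^2: (0−0)−0=0 ⇒ 0

Ȟ^0(U;F) ≅ 0,  Ȟ^1(U;F) ≅ Z ⊕ Z/2,  Ȟ^2(U;F) ≅ 0


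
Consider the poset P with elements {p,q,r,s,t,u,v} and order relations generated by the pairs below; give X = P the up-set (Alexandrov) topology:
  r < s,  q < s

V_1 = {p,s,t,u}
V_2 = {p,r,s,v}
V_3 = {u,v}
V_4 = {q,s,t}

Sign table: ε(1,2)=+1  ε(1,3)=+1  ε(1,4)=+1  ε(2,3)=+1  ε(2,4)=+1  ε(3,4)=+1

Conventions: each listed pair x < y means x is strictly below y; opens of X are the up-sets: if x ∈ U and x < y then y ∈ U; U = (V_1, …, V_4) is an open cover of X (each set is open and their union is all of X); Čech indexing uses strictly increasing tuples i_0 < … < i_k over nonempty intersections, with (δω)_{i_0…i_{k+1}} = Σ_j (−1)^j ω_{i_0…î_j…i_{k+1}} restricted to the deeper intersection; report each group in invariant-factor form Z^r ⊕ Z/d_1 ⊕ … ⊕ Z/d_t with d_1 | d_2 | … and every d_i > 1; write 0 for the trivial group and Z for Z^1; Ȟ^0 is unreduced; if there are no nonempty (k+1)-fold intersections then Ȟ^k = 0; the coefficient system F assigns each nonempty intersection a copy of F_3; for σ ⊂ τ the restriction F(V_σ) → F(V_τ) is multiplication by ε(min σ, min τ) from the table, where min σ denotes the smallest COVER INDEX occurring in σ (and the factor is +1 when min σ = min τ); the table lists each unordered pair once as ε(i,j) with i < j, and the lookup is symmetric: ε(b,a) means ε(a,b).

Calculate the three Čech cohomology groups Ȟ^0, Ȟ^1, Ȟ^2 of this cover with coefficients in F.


Ȟ^0 ≅ Z/3,  Ȟ^1 ≅ Z/3,  Ȟ^2 ≅ 0

nonempty intersections:
  V12={p,s} V13={u} V14={s,t} V23={v} V24={s}
  V124={s}
C dims 4,5,1; δ0: rk_F3 3; δ1: rk_F3 1
Ȟ^0: (4−3)−0=1 ⇒ Z/3
Ȟ^1: (5−1)−3=1 ⇒ Z/3
Ȟ^2: (1−0)−1=0 ⇒ 0


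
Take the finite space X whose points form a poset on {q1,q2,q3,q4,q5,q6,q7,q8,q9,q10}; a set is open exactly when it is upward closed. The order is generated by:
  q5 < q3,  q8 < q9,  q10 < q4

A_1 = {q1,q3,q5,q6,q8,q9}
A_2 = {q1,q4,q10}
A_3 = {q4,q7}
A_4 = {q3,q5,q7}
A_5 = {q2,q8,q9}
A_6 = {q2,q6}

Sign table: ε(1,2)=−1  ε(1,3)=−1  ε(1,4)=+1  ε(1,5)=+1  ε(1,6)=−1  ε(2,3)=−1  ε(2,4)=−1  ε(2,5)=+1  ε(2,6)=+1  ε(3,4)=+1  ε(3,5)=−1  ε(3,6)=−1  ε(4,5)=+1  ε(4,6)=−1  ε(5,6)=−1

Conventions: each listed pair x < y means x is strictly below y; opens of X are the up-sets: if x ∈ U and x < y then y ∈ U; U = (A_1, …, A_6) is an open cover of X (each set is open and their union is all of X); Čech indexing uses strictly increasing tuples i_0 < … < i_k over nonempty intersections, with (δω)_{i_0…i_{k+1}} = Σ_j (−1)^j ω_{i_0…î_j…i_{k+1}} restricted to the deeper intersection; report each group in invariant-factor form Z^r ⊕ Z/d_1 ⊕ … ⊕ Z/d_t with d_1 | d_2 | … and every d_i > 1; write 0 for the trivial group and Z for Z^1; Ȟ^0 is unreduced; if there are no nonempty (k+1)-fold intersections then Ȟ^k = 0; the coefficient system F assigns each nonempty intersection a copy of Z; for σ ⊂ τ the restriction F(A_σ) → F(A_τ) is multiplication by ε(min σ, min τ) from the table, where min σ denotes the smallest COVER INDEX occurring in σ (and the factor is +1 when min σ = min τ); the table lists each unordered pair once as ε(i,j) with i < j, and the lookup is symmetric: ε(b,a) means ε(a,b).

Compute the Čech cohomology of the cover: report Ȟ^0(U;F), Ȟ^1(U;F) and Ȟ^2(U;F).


Ȟ^0 = Z, Ȟ^1 = Z^2, Ȟ^2 = 0

nerve of the cover:
  A12={q1} A14={q3,q5} A15={q8,q9} A16={q6} A23={q4} A34={q7} A56={q2}
C dims 6,7; δ0: rk 5, SNF 1^5
Ȟ^0 = (6 − 5) − 0 = 1, so Ȟ^0 ≅ Z
Ȟ^1 = (7 − 0) − 5 = 2, so Ȟ^1 ≅ Z^2
Ȟ^2 = (0 − 0) − 0 = 0, so Ȟ^2 ≅ 0


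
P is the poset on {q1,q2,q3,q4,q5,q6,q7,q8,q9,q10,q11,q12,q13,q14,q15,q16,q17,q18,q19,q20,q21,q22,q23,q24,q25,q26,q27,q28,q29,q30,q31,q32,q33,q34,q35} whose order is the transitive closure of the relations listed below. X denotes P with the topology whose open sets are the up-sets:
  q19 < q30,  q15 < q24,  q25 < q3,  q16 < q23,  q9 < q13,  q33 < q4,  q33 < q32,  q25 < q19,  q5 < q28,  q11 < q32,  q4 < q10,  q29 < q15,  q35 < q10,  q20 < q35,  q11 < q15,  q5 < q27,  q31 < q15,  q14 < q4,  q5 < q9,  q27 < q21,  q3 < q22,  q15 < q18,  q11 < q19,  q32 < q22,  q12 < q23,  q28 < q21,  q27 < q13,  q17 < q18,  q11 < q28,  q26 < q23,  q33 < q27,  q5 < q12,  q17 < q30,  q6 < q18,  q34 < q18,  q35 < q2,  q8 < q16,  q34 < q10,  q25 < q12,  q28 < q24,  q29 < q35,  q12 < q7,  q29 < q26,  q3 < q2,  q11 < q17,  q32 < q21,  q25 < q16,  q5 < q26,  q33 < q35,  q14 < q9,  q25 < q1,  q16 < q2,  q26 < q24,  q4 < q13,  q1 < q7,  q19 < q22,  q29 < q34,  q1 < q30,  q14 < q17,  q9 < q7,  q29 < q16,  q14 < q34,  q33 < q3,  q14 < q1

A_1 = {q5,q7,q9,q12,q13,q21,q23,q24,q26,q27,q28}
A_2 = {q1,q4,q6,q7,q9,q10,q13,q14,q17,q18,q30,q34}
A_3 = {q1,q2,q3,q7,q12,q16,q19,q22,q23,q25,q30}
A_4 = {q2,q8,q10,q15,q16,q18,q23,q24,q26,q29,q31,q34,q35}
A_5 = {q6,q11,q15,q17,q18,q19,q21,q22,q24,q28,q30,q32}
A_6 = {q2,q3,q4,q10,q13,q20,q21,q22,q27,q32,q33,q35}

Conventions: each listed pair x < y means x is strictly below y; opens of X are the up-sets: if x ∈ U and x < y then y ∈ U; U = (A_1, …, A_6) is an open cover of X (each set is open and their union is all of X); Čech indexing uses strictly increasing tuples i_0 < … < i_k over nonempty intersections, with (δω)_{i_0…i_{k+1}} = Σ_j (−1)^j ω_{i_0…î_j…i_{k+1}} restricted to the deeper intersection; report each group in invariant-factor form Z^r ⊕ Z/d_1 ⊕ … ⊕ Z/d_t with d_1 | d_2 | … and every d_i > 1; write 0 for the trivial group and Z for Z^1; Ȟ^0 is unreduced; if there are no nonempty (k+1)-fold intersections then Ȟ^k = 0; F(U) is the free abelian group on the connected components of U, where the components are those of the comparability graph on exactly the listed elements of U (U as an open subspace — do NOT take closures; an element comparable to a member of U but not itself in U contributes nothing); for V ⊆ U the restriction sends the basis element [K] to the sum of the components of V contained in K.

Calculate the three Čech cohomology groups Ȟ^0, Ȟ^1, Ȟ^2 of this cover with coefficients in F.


Ȟ^0 = Z,  Ȟ^1 = 0,  Ȟ^2 = Z/2

cover nerve:
  A12={q7,q9,q13} A13={q7,q12,q23} A14={q23,q24,q26} A15={q21,q24,q28} A16={q13,q21,q27} A23={q1,q7,q30} A24={q10,q18,q34} A25={q6,q17,q18,q30} A26={q4,q10,q13} A34={q2,q16,q23} A35={q19,q22,q30} A36={q2,q3,q22} A45={q15,q18,q24} A46={q2,q10,q35} A56={q21,q22,q32}
  A123={q7} A126={q13} A134={q23} A145={q24} A156={q21} A235={q30} A245={q18} A246={q10} A346={q2} A356={q22}
components per intersection:
  A1: {q5,q7,q9,q12,q13,q21,q23,q24,q26,q27,q28}
  A2: {q1,q4,q6,q7,q9,q10,q13,q14,q17,q18,q30,q34}
  A3: {q1,q2,q3,q7,q12,q16,q19,q22,q23,q25,q30}
  A4: {q2,q8,q10,q15,q16,q18,q23,q24,q26,q29,q31,q34,q35}
  A5: {q6,q11,q15,q17,q18,q19,q21,q22,q24,q28,q30,q32}
  A6: {q2,q3,q4,q10,q13,q20,q21,q22,q27,q32,q33,q35}
  A12: {q7,q9,q13}
  A13: {q7,q12,q23}
  A14: {q23,q24,q26}
  A15: {q21,q24,q28}
  A16: {q13,q21,q27}
  A23: {q1,q7,q30}
  A24: {q10,q18,q34}
  A25: {q6,q17,q18,q30}
  A26: {q4,q10,q13}
  A34: {q2,q16,q23}
  A35: {q19,q22,q30}
  A36: {q2,q3,q22}
  A45: {q15,q18,q24}
  A46: {q2,q10,q35}
  A56: {q21,q22,q32}
  A123: {q7}
  A126: {q13}
  A134: {q23}
  A145: {q24}
  A156: {q21}
  A235: {q30}
  A245: {q18}
  A246: {q10}
  A346: {q2}
  A356: {q22}
C dims 6,15,10; δ0: rk 5, SNF 1^5; δ1: rk 10, SNF 1^9·2
Ȟ^0: (6−5)−0=1 ⇒ Z
Ȟ^1: (15−10)−5=0 ⇒ 0
Ȟ^2: (10−0)−10=0 plus torsion [2] ⇒ Z/2


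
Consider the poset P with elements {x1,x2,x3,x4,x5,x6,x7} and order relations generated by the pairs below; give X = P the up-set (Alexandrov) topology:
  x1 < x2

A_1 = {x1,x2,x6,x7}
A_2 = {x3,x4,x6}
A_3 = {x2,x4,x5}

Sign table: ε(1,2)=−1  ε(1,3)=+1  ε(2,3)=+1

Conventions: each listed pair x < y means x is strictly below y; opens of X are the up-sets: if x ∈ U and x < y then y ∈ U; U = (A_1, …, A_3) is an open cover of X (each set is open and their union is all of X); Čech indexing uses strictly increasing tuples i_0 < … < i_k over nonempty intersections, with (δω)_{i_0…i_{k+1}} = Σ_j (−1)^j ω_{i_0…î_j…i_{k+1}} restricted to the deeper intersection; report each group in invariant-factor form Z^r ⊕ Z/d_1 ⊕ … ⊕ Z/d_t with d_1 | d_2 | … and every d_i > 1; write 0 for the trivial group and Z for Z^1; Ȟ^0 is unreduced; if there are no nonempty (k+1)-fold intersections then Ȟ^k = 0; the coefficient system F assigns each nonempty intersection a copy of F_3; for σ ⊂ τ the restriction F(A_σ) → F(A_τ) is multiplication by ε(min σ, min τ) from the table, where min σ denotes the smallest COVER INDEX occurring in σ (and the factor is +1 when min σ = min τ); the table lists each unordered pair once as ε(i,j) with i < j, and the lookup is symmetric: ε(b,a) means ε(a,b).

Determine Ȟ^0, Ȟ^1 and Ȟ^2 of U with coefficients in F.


nerve of the cover:
  A12={x6} A13={x2} A23={x4}
C dims 3,3; δ0: rk_F3 3
Ȟ^0 = (3 − 3) − 0 = 0, so Ȟ^0 ≅ 0
Ȟ^1 = (3 − 0) − 3 = 0, so Ȟ^1 ≅ 0
Ȟ^2 = (0 − 0) − 0 = 0, so Ȟ^2 ≅ 0

Ȟ^0(U;F) ≅ 0; Ȟ^1(U;F) ≅ 0; Ȟ^2(U;F) ≅ 0


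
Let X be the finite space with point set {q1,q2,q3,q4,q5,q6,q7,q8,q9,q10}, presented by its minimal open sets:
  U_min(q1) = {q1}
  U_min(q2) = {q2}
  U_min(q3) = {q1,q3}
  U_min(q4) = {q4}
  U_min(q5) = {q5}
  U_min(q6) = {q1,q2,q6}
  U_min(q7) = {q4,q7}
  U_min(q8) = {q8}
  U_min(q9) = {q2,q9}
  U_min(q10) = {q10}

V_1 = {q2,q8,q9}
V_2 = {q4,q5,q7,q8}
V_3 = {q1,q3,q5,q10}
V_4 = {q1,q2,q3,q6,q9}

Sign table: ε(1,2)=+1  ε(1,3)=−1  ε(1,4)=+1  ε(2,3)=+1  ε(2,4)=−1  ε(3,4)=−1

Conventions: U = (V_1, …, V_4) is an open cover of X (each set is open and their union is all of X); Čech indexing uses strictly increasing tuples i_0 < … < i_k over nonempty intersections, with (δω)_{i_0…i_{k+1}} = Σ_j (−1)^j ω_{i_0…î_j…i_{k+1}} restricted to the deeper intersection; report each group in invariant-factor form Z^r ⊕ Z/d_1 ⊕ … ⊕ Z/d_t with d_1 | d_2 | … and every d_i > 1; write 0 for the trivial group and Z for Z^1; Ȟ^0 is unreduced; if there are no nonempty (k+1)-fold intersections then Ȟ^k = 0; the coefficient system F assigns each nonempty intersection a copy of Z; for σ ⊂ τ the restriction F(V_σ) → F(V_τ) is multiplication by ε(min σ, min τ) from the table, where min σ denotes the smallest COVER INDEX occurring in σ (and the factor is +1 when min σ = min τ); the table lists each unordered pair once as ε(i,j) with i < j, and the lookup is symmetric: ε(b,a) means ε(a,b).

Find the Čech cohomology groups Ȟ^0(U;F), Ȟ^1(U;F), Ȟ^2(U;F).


Ȟ^0 = 0; Ȟ^1 = Z/2; Ȟ^2 = 0

nerve simplices:
  V12={q8} V14={q2,q9} V23={q5} V34={q1,q3}
C dims 4,4; δ0: rk 4, SNF 1^3·2
degree 0: 4−4−0 = 0 → Ȟ^0 ≅ 0
degree 1: 4−0−4 = 0 plus torsion [2] → Ȟ^1 ≅ Z/2
degree 2: 0−0−0 = 0 → Ȟ^2 ≅ 0


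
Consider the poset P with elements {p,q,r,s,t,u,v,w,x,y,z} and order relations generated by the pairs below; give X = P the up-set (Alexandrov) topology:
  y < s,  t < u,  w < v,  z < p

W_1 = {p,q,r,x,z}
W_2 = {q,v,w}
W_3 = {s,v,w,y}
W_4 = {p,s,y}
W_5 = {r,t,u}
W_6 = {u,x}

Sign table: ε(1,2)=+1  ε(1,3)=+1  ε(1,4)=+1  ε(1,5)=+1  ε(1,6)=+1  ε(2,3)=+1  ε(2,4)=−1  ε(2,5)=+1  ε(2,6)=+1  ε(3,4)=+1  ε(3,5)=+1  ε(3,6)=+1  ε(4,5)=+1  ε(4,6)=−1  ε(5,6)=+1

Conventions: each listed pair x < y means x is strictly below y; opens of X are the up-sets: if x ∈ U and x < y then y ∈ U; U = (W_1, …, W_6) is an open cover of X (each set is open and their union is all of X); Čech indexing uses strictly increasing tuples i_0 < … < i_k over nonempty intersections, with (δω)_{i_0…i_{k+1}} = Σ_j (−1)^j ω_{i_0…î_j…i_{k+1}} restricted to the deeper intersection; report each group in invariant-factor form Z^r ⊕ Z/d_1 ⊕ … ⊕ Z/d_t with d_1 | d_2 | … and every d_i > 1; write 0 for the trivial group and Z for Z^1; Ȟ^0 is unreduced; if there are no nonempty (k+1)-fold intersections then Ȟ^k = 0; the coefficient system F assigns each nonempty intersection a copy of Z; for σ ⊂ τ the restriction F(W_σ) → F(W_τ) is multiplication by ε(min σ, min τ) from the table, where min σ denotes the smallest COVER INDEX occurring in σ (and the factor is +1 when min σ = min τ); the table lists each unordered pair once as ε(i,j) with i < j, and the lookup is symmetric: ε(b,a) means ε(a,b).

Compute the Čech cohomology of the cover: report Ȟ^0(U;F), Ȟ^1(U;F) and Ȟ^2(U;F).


Ȟ^0 = Z, Ȟ^1 = Z^2, Ȟ^2 = 0

cover nerve:
  W12={q} W14={p} W15={r} W16={x} W23={v,w} W34={s,y} W56={u}
C dims 6,7; δ0: rk 5, SNF 1^5
Ȟ^0: (6−5)−0=1 ⇒ Z
Ȟ^1: (7−0)−5=2 ⇒ Z^2
Ȟ^2: (0−0)−0=0 ⇒ 0
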